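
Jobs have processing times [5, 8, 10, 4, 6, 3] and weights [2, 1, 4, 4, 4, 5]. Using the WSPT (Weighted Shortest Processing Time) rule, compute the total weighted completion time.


Compute p/w ratios and sort ascending (WSPT): [(3, 5), (4, 4), (6, 4), (5, 2), (10, 4), (8, 1)]
Compute weighted completion times:
  Job (p=3,w=5): C=3, w*C=5*3=15
  Job (p=4,w=4): C=7, w*C=4*7=28
  Job (p=6,w=4): C=13, w*C=4*13=52
  Job (p=5,w=2): C=18, w*C=2*18=36
  Job (p=10,w=4): C=28, w*C=4*28=112
  Job (p=8,w=1): C=36, w*C=1*36=36
Total weighted completion time = 279

279


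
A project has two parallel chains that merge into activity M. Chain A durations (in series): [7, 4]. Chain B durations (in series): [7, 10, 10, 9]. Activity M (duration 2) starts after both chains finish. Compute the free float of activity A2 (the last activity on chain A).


ES(A2) = sum of predecessors on chain A = 7
EF(A2) = ES + duration = 7 + 4 = 11
Successor of A2 is M. ES(M) = max(sum(A), sum(B)) = max(11, 36) = 36
Free float = ES(successor) - EF(current) = 36 - 11 = 25

25


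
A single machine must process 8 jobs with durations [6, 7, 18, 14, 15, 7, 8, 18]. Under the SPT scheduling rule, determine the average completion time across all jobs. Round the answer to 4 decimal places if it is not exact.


Sort jobs by processing time (SPT order): [6, 7, 7, 8, 14, 15, 18, 18]
Compute completion times sequentially:
  Job 1: processing = 6, completes at 6
  Job 2: processing = 7, completes at 13
  Job 3: processing = 7, completes at 20
  Job 4: processing = 8, completes at 28
  Job 5: processing = 14, completes at 42
  Job 6: processing = 15, completes at 57
  Job 7: processing = 18, completes at 75
  Job 8: processing = 18, completes at 93
Sum of completion times = 334
Average completion time = 334/8 = 41.75

41.75


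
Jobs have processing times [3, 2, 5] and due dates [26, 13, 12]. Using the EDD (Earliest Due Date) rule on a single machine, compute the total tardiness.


Sort by due date (EDD order): [(5, 12), (2, 13), (3, 26)]
Compute completion times and tardiness:
  Job 1: p=5, d=12, C=5, tardiness=max(0,5-12)=0
  Job 2: p=2, d=13, C=7, tardiness=max(0,7-13)=0
  Job 3: p=3, d=26, C=10, tardiness=max(0,10-26)=0
Total tardiness = 0

0


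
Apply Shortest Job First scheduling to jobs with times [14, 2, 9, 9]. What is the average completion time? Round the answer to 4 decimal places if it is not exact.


SJF order (ascending): [2, 9, 9, 14]
Completion times:
  Job 1: burst=2, C=2
  Job 2: burst=9, C=11
  Job 3: burst=9, C=20
  Job 4: burst=14, C=34
Average completion = 67/4 = 16.75

16.75


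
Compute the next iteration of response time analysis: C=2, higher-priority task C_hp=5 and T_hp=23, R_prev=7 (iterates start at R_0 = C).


R_next = C + ceil(R_prev / T_hp) * C_hp
ceil(7 / 23) = ceil(0.3043) = 1
Interference = 1 * 5 = 5
R_next = 2 + 5 = 7
R_next = R_prev, so the iteration has converged (response time = 7).

7


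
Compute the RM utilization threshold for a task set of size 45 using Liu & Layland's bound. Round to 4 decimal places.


Compute 2^(1/45) = 1.0155225125
Subtract 1: 1.0155225125 - 1 = 0.0155225125
Multiply by n: 45 * 0.0155225125 = 0.6985130625
Round to 4 dp: 0.6985

0.6985


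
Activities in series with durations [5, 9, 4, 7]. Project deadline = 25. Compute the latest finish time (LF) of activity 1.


LF(activity 1) = deadline - sum of successor durations
Successors: activities 2 through 4 with durations [9, 4, 7]
Sum of successor durations = 20
LF = 25 - 20 = 5

5


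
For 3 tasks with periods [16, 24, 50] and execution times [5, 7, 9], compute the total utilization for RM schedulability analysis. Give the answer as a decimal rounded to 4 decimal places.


Compute individual utilizations (exact fractions):
  Task 1: C/T = 5/16 (approx. 0.3125)
  Task 2: C/T = 7/24 (approx. 0.2917)
  Task 3: C/T = 9/50 (approx. 0.18)
Total utilization U = 5/16 + 7/24 + 9/50 = 941/1200
Rounded to 4 decimal places: U = 0.7842
RM (Liu & Layland) bound for 3 tasks = 0.779763; compare with U = 941/1200 (approx. 0.784167)
bound < U <= 1, so the RM sufficient condition is not met (inconclusive; an exact test such as response-time analysis is needed).

0.7842


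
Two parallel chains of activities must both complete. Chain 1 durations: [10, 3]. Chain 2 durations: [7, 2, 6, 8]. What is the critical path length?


Path A total = 10 + 3 = 13
Path B total = 7 + 2 + 6 + 8 = 23
Critical path = longest path = max(13, 23) = 23

23


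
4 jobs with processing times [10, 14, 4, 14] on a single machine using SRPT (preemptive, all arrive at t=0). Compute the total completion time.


Since all jobs arrive at t=0, SRPT equals SPT ordering.
SPT order: [4, 10, 14, 14]
Completion times:
  Job 1: p=4, C=4
  Job 2: p=10, C=14
  Job 3: p=14, C=28
  Job 4: p=14, C=42
Total completion time = 4 + 14 + 28 + 42 = 88

88


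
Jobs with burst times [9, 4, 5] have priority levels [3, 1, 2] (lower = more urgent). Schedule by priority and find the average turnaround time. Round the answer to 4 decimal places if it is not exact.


Sort by priority (ascending = highest first):
Order: [(1, 4), (2, 5), (3, 9)]
Completion times:
  Priority 1, burst=4, C=4
  Priority 2, burst=5, C=9
  Priority 3, burst=9, C=18
Average turnaround = 31/3 = 10.3333

10.3333


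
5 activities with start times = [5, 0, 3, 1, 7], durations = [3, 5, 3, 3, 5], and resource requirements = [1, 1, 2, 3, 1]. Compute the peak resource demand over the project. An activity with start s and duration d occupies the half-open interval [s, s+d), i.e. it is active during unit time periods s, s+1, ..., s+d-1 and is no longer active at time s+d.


Each activity i is active on [start_i, start_i + duration_i).
Compute total resource usage per time slot:
  t=0: active resources = [1], total = 1
  t=1: active resources = [1, 3], total = 4
  t=2: active resources = [1, 3], total = 4
  t=3: active resources = [1, 2, 3], total = 6
  t=4: active resources = [1, 2], total = 3
  t=5: active resources = [1, 2], total = 3
  t=6: active resources = [1], total = 1
  t=7: active resources = [1, 1], total = 2
  t=8: active resources = [1], total = 1
  t=9: active resources = [1], total = 1
  t=10: active resources = [1], total = 1
  t=11: active resources = [1], total = 1
Peak resource demand = 6

6


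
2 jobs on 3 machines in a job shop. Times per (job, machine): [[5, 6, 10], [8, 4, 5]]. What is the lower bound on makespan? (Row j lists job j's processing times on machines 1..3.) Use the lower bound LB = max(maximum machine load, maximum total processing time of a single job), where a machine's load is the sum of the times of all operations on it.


Machine loads:
  Machine 1: 5 + 8 = 13
  Machine 2: 6 + 4 = 10
  Machine 3: 10 + 5 = 15
Max machine load = 15
Job totals:
  Job 1: 21
  Job 2: 17
Max job total = 21
Lower bound = max(15, 21) = 21

21


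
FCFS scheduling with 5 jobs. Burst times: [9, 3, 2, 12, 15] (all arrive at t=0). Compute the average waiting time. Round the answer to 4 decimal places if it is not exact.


FCFS order (as given): [9, 3, 2, 12, 15]
Waiting times:
  Job 1: wait = 0
  Job 2: wait = 9
  Job 3: wait = 12
  Job 4: wait = 14
  Job 5: wait = 26
Sum of waiting times = 61
Average waiting time = 61/5 = 12.2

12.2


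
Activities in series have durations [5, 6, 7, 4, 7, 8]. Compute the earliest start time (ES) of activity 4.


Activity 4 starts after activities 1 through 3 complete.
Predecessor durations: [5, 6, 7]
ES = 5 + 6 + 7 = 18

18


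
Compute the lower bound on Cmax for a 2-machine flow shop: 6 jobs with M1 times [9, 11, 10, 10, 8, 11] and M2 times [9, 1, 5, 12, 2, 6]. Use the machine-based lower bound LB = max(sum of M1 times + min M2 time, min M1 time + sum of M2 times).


LB1 = sum(M1 times) + min(M2 times) = 59 + 1 = 60
LB2 = min(M1 times) + sum(M2 times) = 8 + 35 = 43
Lower bound = max(LB1, LB2) = max(60, 43) = 60

60


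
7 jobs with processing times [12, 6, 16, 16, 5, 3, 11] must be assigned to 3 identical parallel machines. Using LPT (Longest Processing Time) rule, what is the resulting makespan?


Sort jobs in decreasing order (LPT): [16, 16, 12, 11, 6, 5, 3]
Assign each job to the least loaded machine:
  Machine 1: jobs [16, 6], load = 22
  Machine 2: jobs [16, 5, 3], load = 24
  Machine 3: jobs [12, 11], load = 23
Makespan = max load = 24

24


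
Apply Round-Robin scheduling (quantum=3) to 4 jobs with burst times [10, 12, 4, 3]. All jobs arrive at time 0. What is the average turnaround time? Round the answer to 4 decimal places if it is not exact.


Time quantum = 3
Execution trace:
  J1 runs 3 units, time = 3
  J2 runs 3 units, time = 6
  J3 runs 3 units, time = 9
  J4 runs 3 units, time = 12
  J1 runs 3 units, time = 15
  J2 runs 3 units, time = 18
  J3 runs 1 units, time = 19
  J1 runs 3 units, time = 22
  J2 runs 3 units, time = 25
  J1 runs 1 units, time = 26
  J2 runs 3 units, time = 29
Finish times: [26, 29, 19, 12]
Average turnaround = 86/4 = 21.5

21.5


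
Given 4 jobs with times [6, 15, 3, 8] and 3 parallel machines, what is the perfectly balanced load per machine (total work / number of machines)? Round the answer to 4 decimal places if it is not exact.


Total processing time = 6 + 15 + 3 + 8 = 32
Number of machines = 3
Ideal balanced load = 32 / 3 = 10.6667

10.6667


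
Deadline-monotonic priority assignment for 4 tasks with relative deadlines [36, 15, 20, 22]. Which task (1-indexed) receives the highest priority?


Sort tasks by relative deadline (ascending):
  Task 2: deadline = 15
  Task 3: deadline = 20
  Task 4: deadline = 22
  Task 1: deadline = 36
Priority order (highest first): [2, 3, 4, 1]
Highest priority task = 2

2


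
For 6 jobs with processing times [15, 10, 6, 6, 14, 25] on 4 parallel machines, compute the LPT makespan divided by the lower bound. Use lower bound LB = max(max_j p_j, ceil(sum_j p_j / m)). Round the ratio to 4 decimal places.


LPT order: [25, 15, 14, 10, 6, 6]
Machine loads after assignment: [25, 15, 20, 16]
LPT makespan = 25
Lower bound = max(max_job, ceil(total/4)) = max(25, 19) = 25
Ratio = 25 / 25 = 1.0

1.0


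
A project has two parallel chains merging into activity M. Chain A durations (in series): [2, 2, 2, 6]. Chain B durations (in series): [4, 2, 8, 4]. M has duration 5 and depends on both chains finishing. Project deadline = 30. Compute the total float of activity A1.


Forward pass: ES(A1) = sum of predecessors on chain A = 0
EF = ES + duration = 0 + 2 = 2
Backward pass: LF(M) = deadline = 30; LS(M) = 30 - 5 = 25
LF(A1) = LS(M) - sum(successors on chain A) = 25 - 10 = 15
LS = LF - duration = 15 - 2 = 13
Total float = LS - ES = 13 - 0 = 13

13


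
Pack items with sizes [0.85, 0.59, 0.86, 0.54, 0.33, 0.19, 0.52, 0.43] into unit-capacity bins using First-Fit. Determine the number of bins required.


Place items sequentially using First-Fit:
  Item 0.85 -> new Bin 1
  Item 0.59 -> new Bin 2
  Item 0.86 -> new Bin 3
  Item 0.54 -> new Bin 4
  Item 0.33 -> Bin 2 (now 0.92)
  Item 0.19 -> Bin 4 (now 0.73)
  Item 0.52 -> new Bin 5
  Item 0.43 -> Bin 5 (now 0.95)
Total bins used = 5

5


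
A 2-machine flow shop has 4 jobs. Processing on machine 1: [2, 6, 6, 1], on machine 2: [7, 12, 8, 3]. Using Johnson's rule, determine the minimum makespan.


Apply Johnson's rule:
  Group 1 (a <= b): [(4, 1, 3), (1, 2, 7), (2, 6, 12), (3, 6, 8)]
  Group 2 (a > b): []
Optimal job order: [4, 1, 2, 3]
Schedule:
  Job 4: M1 done at 1, M2 done at 4
  Job 1: M1 done at 3, M2 done at 11
  Job 2: M1 done at 9, M2 done at 23
  Job 3: M1 done at 15, M2 done at 31
Makespan = 31

31


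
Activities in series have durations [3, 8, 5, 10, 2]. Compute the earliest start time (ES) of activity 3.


Activity 3 starts after activities 1 through 2 complete.
Predecessor durations: [3, 8]
ES = 3 + 8 = 11

11


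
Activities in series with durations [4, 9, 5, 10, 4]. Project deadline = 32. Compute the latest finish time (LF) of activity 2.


LF(activity 2) = deadline - sum of successor durations
Successors: activities 3 through 5 with durations [5, 10, 4]
Sum of successor durations = 19
LF = 32 - 19 = 13

13


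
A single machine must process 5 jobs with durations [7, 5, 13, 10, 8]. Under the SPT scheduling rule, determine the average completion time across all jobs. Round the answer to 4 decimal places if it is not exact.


Sort jobs by processing time (SPT order): [5, 7, 8, 10, 13]
Compute completion times sequentially:
  Job 1: processing = 5, completes at 5
  Job 2: processing = 7, completes at 12
  Job 3: processing = 8, completes at 20
  Job 4: processing = 10, completes at 30
  Job 5: processing = 13, completes at 43
Sum of completion times = 110
Average completion time = 110/5 = 22.0

22.0


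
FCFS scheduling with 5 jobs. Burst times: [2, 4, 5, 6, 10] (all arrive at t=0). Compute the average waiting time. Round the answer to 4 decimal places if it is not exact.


FCFS order (as given): [2, 4, 5, 6, 10]
Waiting times:
  Job 1: wait = 0
  Job 2: wait = 2
  Job 3: wait = 6
  Job 4: wait = 11
  Job 5: wait = 17
Sum of waiting times = 36
Average waiting time = 36/5 = 7.2

7.2


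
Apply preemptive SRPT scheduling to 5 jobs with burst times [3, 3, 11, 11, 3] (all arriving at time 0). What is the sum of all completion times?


Since all jobs arrive at t=0, SRPT equals SPT ordering.
SPT order: [3, 3, 3, 11, 11]
Completion times:
  Job 1: p=3, C=3
  Job 2: p=3, C=6
  Job 3: p=3, C=9
  Job 4: p=11, C=20
  Job 5: p=11, C=31
Total completion time = 3 + 6 + 9 + 20 + 31 = 69

69


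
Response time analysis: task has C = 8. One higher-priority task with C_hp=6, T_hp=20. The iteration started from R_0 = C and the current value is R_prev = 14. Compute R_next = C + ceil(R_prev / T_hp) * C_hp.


R_next = C + ceil(R_prev / T_hp) * C_hp
ceil(14 / 20) = ceil(0.7) = 1
Interference = 1 * 6 = 6
R_next = 8 + 6 = 14
R_next = R_prev, so the iteration has converged (response time = 14).

14


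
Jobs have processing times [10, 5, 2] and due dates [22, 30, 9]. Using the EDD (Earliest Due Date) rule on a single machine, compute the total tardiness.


Sort by due date (EDD order): [(2, 9), (10, 22), (5, 30)]
Compute completion times and tardiness:
  Job 1: p=2, d=9, C=2, tardiness=max(0,2-9)=0
  Job 2: p=10, d=22, C=12, tardiness=max(0,12-22)=0
  Job 3: p=5, d=30, C=17, tardiness=max(0,17-30)=0
Total tardiness = 0

0


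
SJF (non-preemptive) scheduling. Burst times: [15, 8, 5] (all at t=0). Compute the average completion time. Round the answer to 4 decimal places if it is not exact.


SJF order (ascending): [5, 8, 15]
Completion times:
  Job 1: burst=5, C=5
  Job 2: burst=8, C=13
  Job 3: burst=15, C=28
Average completion = 46/3 = 15.3333

15.3333


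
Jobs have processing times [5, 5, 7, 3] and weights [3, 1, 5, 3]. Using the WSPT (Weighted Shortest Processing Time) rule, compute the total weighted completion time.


Compute p/w ratios and sort ascending (WSPT): [(3, 3), (7, 5), (5, 3), (5, 1)]
Compute weighted completion times:
  Job (p=3,w=3): C=3, w*C=3*3=9
  Job (p=7,w=5): C=10, w*C=5*10=50
  Job (p=5,w=3): C=15, w*C=3*15=45
  Job (p=5,w=1): C=20, w*C=1*20=20
Total weighted completion time = 124

124


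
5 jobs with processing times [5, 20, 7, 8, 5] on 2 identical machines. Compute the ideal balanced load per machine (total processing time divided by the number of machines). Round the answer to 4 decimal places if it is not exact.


Total processing time = 5 + 20 + 7 + 8 + 5 = 45
Number of machines = 2
Ideal balanced load = 45 / 2 = 22.5

22.5


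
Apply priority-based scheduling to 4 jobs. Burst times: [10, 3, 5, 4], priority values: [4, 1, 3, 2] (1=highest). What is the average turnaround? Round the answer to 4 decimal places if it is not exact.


Sort by priority (ascending = highest first):
Order: [(1, 3), (2, 4), (3, 5), (4, 10)]
Completion times:
  Priority 1, burst=3, C=3
  Priority 2, burst=4, C=7
  Priority 3, burst=5, C=12
  Priority 4, burst=10, C=22
Average turnaround = 44/4 = 11.0

11.0


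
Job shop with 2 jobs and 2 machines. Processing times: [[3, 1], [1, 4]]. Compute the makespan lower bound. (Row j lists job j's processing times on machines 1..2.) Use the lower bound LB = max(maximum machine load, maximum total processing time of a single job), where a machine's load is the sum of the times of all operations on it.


Machine loads:
  Machine 1: 3 + 1 = 4
  Machine 2: 1 + 4 = 5
Max machine load = 5
Job totals:
  Job 1: 4
  Job 2: 5
Max job total = 5
Lower bound = max(5, 5) = 5

5


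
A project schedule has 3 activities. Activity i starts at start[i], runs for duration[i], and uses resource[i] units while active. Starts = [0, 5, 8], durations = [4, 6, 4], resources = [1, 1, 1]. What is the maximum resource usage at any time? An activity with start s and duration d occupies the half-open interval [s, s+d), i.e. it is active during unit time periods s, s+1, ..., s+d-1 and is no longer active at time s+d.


Each activity i is active on [start_i, start_i + duration_i).
Compute total resource usage per time slot:
  t=0: active resources = [1], total = 1
  t=1: active resources = [1], total = 1
  t=2: active resources = [1], total = 1
  t=3: active resources = [1], total = 1
  t=4: active resources = [], total = 0
  t=5: active resources = [1], total = 1
  t=6: active resources = [1], total = 1
  t=7: active resources = [1], total = 1
  t=8: active resources = [1, 1], total = 2
  t=9: active resources = [1, 1], total = 2
  t=10: active resources = [1, 1], total = 2
  t=11: active resources = [1], total = 1
Peak resource demand = 2

2


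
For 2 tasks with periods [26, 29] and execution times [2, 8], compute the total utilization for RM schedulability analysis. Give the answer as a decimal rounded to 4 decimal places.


Compute individual utilizations (exact fractions):
  Task 1: C/T = 2/26 = 1/13 (approx. 0.0769)
  Task 2: C/T = 8/29 (approx. 0.2759)
Total utilization U = 1/13 + 8/29 = 133/377
Rounded to 4 decimal places: U = 0.3528
RM (Liu & Layland) bound for 2 tasks = 0.828427; compare with U = 133/377 (approx. 0.352785)
U <= bound, so schedulable by RM sufficient condition.

0.3528


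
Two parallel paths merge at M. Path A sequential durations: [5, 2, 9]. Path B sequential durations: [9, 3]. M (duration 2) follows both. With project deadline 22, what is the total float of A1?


Forward pass: ES(A1) = sum of predecessors on chain A = 0
EF = ES + duration = 0 + 5 = 5
Backward pass: LF(M) = deadline = 22; LS(M) = 22 - 2 = 20
LF(A1) = LS(M) - sum(successors on chain A) = 20 - 11 = 9
LS = LF - duration = 9 - 5 = 4
Total float = LS - ES = 4 - 0 = 4

4


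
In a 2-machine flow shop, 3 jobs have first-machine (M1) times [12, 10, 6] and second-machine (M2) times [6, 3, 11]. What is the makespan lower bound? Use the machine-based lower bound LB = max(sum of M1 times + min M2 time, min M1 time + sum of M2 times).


LB1 = sum(M1 times) + min(M2 times) = 28 + 3 = 31
LB2 = min(M1 times) + sum(M2 times) = 6 + 20 = 26
Lower bound = max(LB1, LB2) = max(31, 26) = 31

31


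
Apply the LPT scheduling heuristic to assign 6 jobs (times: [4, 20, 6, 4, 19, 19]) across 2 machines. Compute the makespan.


Sort jobs in decreasing order (LPT): [20, 19, 19, 6, 4, 4]
Assign each job to the least loaded machine:
  Machine 1: jobs [20, 6, 4, 4], load = 34
  Machine 2: jobs [19, 19], load = 38
Makespan = max load = 38

38


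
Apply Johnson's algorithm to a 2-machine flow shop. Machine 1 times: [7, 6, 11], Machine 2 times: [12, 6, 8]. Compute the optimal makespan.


Apply Johnson's rule:
  Group 1 (a <= b): [(2, 6, 6), (1, 7, 12)]
  Group 2 (a > b): [(3, 11, 8)]
Optimal job order: [2, 1, 3]
Schedule:
  Job 2: M1 done at 6, M2 done at 12
  Job 1: M1 done at 13, M2 done at 25
  Job 3: M1 done at 24, M2 done at 33
Makespan = 33

33


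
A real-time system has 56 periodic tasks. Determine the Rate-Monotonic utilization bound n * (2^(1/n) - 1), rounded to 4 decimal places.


Compute 2^(1/56) = 1.0124545481
Subtract 1: 1.0124545481 - 1 = 0.0124545481
Multiply by n: 56 * 0.0124545481 = 0.6974546936
Round to 4 dp: 0.6975

0.6975


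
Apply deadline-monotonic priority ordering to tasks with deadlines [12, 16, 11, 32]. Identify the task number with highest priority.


Sort tasks by relative deadline (ascending):
  Task 3: deadline = 11
  Task 1: deadline = 12
  Task 2: deadline = 16
  Task 4: deadline = 32
Priority order (highest first): [3, 1, 2, 4]
Highest priority task = 3

3


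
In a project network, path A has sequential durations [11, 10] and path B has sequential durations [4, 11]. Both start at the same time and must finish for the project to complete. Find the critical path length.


Path A total = 11 + 10 = 21
Path B total = 4 + 11 = 15
Critical path = longest path = max(21, 15) = 21

21


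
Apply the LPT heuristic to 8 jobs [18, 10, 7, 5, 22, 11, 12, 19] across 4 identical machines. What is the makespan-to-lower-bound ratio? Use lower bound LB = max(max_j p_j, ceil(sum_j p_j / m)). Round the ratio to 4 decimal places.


LPT order: [22, 19, 18, 12, 11, 10, 7, 5]
Machine loads after assignment: [27, 26, 28, 23]
LPT makespan = 28
Lower bound = max(max_job, ceil(total/4)) = max(22, 26) = 26
Ratio = 28 / 26 = 1.0769

1.0769


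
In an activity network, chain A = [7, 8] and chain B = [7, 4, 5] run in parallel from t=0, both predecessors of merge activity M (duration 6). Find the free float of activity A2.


ES(A2) = sum of predecessors on chain A = 7
EF(A2) = ES + duration = 7 + 8 = 15
Successor of A2 is M. ES(M) = max(sum(A), sum(B)) = max(15, 16) = 16
Free float = ES(successor) - EF(current) = 16 - 15 = 1

1


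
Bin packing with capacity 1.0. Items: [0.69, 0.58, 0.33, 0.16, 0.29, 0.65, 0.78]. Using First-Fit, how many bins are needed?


Place items sequentially using First-Fit:
  Item 0.69 -> new Bin 1
  Item 0.58 -> new Bin 2
  Item 0.33 -> Bin 2 (now 0.91)
  Item 0.16 -> Bin 1 (now 0.85)
  Item 0.29 -> new Bin 3
  Item 0.65 -> Bin 3 (now 0.94)
  Item 0.78 -> new Bin 4
Total bins used = 4

4


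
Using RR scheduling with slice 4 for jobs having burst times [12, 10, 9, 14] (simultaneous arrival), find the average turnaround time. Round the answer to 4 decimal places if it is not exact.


Time quantum = 4
Execution trace:
  J1 runs 4 units, time = 4
  J2 runs 4 units, time = 8
  J3 runs 4 units, time = 12
  J4 runs 4 units, time = 16
  J1 runs 4 units, time = 20
  J2 runs 4 units, time = 24
  J3 runs 4 units, time = 28
  J4 runs 4 units, time = 32
  J1 runs 4 units, time = 36
  J2 runs 2 units, time = 38
  J3 runs 1 units, time = 39
  J4 runs 4 units, time = 43
  J4 runs 2 units, time = 45
Finish times: [36, 38, 39, 45]
Average turnaround = 158/4 = 39.5

39.5


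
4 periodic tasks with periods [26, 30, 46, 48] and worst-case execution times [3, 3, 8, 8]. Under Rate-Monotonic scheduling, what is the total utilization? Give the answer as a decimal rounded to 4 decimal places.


Compute individual utilizations (exact fractions):
  Task 1: C/T = 3/26 (approx. 0.1154)
  Task 2: C/T = 3/30 = 1/10 (approx. 0.1)
  Task 3: C/T = 8/46 = 4/23 (approx. 0.1739)
  Task 4: C/T = 8/48 = 1/6 (approx. 0.1667)
Total utilization U = 3/26 + 1/10 + 4/23 + 1/6 = 4987/8970
Rounded to 4 decimal places: U = 0.5560
RM (Liu & Layland) bound for 4 tasks = 0.756828; compare with U = 4987/8970 (approx. 0.555964)
U <= bound, so schedulable by RM sufficient condition.

0.5560


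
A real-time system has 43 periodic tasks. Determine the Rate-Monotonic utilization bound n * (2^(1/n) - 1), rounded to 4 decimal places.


Compute 2^(1/43) = 1.0162503252
Subtract 1: 1.0162503252 - 1 = 0.0162503252
Multiply by n: 43 * 0.0162503252 = 0.6987639836
Round to 4 dp: 0.6988

0.6988


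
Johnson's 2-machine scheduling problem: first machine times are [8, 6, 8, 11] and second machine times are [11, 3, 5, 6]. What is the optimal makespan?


Apply Johnson's rule:
  Group 1 (a <= b): [(1, 8, 11)]
  Group 2 (a > b): [(4, 11, 6), (3, 8, 5), (2, 6, 3)]
Optimal job order: [1, 4, 3, 2]
Schedule:
  Job 1: M1 done at 8, M2 done at 19
  Job 4: M1 done at 19, M2 done at 25
  Job 3: M1 done at 27, M2 done at 32
  Job 2: M1 done at 33, M2 done at 36
Makespan = 36

36


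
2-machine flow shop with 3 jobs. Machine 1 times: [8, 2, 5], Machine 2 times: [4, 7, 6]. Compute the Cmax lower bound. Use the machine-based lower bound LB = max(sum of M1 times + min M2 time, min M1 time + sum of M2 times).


LB1 = sum(M1 times) + min(M2 times) = 15 + 4 = 19
LB2 = min(M1 times) + sum(M2 times) = 2 + 17 = 19
Lower bound = max(LB1, LB2) = max(19, 19) = 19

19


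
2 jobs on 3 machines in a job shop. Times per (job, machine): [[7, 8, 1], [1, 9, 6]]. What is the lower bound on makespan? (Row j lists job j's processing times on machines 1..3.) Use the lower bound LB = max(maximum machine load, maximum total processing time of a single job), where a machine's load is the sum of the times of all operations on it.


Machine loads:
  Machine 1: 7 + 1 = 8
  Machine 2: 8 + 9 = 17
  Machine 3: 1 + 6 = 7
Max machine load = 17
Job totals:
  Job 1: 16
  Job 2: 16
Max job total = 16
Lower bound = max(17, 16) = 17

17


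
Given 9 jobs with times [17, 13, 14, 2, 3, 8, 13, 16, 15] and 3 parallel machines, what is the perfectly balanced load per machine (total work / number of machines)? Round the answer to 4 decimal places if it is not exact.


Total processing time = 17 + 13 + 14 + 2 + 3 + 8 + 13 + 16 + 15 = 101
Number of machines = 3
Ideal balanced load = 101 / 3 = 33.6667

33.6667


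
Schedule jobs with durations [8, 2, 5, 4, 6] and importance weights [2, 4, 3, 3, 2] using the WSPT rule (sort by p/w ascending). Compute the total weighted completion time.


Compute p/w ratios and sort ascending (WSPT): [(2, 4), (4, 3), (5, 3), (6, 2), (8, 2)]
Compute weighted completion times:
  Job (p=2,w=4): C=2, w*C=4*2=8
  Job (p=4,w=3): C=6, w*C=3*6=18
  Job (p=5,w=3): C=11, w*C=3*11=33
  Job (p=6,w=2): C=17, w*C=2*17=34
  Job (p=8,w=2): C=25, w*C=2*25=50
Total weighted completion time = 143

143


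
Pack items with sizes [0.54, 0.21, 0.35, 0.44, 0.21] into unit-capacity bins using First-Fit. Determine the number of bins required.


Place items sequentially using First-Fit:
  Item 0.54 -> new Bin 1
  Item 0.21 -> Bin 1 (now 0.75)
  Item 0.35 -> new Bin 2
  Item 0.44 -> Bin 2 (now 0.79)
  Item 0.21 -> Bin 1 (now 0.96)
Total bins used = 2

2


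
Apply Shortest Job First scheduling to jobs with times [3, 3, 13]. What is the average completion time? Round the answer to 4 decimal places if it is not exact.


SJF order (ascending): [3, 3, 13]
Completion times:
  Job 1: burst=3, C=3
  Job 2: burst=3, C=6
  Job 3: burst=13, C=19
Average completion = 28/3 = 9.3333

9.3333


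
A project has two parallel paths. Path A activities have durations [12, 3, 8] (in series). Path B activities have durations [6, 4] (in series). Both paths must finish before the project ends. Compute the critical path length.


Path A total = 12 + 3 + 8 = 23
Path B total = 6 + 4 = 10
Critical path = longest path = max(23, 10) = 23

23


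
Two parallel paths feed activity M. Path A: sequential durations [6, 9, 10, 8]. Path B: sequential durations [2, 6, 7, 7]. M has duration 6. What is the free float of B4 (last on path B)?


ES(B4) = sum of predecessors on chain B = 15
EF(B4) = ES + duration = 15 + 7 = 22
Successor of B4 is M. ES(M) = max(sum(A), sum(B)) = max(33, 22) = 33
Free float = ES(successor) - EF(current) = 33 - 22 = 11

11


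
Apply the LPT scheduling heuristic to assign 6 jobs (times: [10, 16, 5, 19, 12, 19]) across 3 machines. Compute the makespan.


Sort jobs in decreasing order (LPT): [19, 19, 16, 12, 10, 5]
Assign each job to the least loaded machine:
  Machine 1: jobs [19, 10], load = 29
  Machine 2: jobs [19, 5], load = 24
  Machine 3: jobs [16, 12], load = 28
Makespan = max load = 29

29


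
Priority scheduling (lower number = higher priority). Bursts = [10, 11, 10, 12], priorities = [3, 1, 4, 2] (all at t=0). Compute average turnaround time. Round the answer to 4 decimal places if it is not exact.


Sort by priority (ascending = highest first):
Order: [(1, 11), (2, 12), (3, 10), (4, 10)]
Completion times:
  Priority 1, burst=11, C=11
  Priority 2, burst=12, C=23
  Priority 3, burst=10, C=33
  Priority 4, burst=10, C=43
Average turnaround = 110/4 = 27.5

27.5


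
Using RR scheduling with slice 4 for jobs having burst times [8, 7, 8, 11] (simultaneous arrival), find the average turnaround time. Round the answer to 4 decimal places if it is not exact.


Time quantum = 4
Execution trace:
  J1 runs 4 units, time = 4
  J2 runs 4 units, time = 8
  J3 runs 4 units, time = 12
  J4 runs 4 units, time = 16
  J1 runs 4 units, time = 20
  J2 runs 3 units, time = 23
  J3 runs 4 units, time = 27
  J4 runs 4 units, time = 31
  J4 runs 3 units, time = 34
Finish times: [20, 23, 27, 34]
Average turnaround = 104/4 = 26.0

26.0


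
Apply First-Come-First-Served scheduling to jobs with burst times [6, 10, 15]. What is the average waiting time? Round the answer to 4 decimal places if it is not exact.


FCFS order (as given): [6, 10, 15]
Waiting times:
  Job 1: wait = 0
  Job 2: wait = 6
  Job 3: wait = 16
Sum of waiting times = 22
Average waiting time = 22/3 = 7.3333

7.3333


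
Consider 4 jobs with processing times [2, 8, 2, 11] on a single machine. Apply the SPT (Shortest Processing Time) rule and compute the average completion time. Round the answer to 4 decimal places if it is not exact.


Sort jobs by processing time (SPT order): [2, 2, 8, 11]
Compute completion times sequentially:
  Job 1: processing = 2, completes at 2
  Job 2: processing = 2, completes at 4
  Job 3: processing = 8, completes at 12
  Job 4: processing = 11, completes at 23
Sum of completion times = 41
Average completion time = 41/4 = 10.25

10.25


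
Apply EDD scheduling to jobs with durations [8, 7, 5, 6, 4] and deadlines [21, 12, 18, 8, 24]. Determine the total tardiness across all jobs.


Sort by due date (EDD order): [(6, 8), (7, 12), (5, 18), (8, 21), (4, 24)]
Compute completion times and tardiness:
  Job 1: p=6, d=8, C=6, tardiness=max(0,6-8)=0
  Job 2: p=7, d=12, C=13, tardiness=max(0,13-12)=1
  Job 3: p=5, d=18, C=18, tardiness=max(0,18-18)=0
  Job 4: p=8, d=21, C=26, tardiness=max(0,26-21)=5
  Job 5: p=4, d=24, C=30, tardiness=max(0,30-24)=6
Total tardiness = 12

12


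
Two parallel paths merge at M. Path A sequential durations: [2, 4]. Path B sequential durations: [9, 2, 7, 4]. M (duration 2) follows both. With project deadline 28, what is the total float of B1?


Forward pass: ES(B1) = sum of predecessors on chain B = 0
EF = ES + duration = 0 + 9 = 9
Backward pass: LF(M) = deadline = 28; LS(M) = 28 - 2 = 26
LF(B1) = LS(M) - sum(successors on chain B) = 26 - 13 = 13
LS = LF - duration = 13 - 9 = 4
Total float = LS - ES = 4 - 0 = 4

4


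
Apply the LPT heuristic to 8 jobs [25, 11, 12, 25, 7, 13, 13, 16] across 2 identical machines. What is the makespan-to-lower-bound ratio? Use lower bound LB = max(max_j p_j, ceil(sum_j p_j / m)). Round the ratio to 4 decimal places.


LPT order: [25, 25, 16, 13, 13, 12, 11, 7]
Machine loads after assignment: [60, 62]
LPT makespan = 62
Lower bound = max(max_job, ceil(total/2)) = max(25, 61) = 61
Ratio = 62 / 61 = 1.0164

1.0164


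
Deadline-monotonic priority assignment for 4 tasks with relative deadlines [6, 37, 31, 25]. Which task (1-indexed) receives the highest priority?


Sort tasks by relative deadline (ascending):
  Task 1: deadline = 6
  Task 4: deadline = 25
  Task 3: deadline = 31
  Task 2: deadline = 37
Priority order (highest first): [1, 4, 3, 2]
Highest priority task = 1

1


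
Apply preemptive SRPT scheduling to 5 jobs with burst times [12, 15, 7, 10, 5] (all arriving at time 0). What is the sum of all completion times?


Since all jobs arrive at t=0, SRPT equals SPT ordering.
SPT order: [5, 7, 10, 12, 15]
Completion times:
  Job 1: p=5, C=5
  Job 2: p=7, C=12
  Job 3: p=10, C=22
  Job 4: p=12, C=34
  Job 5: p=15, C=49
Total completion time = 5 + 12 + 22 + 34 + 49 = 122

122


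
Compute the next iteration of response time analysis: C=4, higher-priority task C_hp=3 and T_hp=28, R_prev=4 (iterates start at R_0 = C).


R_next = C + ceil(R_prev / T_hp) * C_hp
ceil(4 / 28) = ceil(0.1429) = 1
Interference = 1 * 3 = 3
R_next = 4 + 3 = 7

7


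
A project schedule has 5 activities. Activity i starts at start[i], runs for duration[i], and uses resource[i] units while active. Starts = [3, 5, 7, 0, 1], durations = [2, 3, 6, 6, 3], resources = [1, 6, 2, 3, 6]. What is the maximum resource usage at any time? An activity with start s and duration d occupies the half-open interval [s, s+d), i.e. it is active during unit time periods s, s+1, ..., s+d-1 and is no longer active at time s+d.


Each activity i is active on [start_i, start_i + duration_i).
Compute total resource usage per time slot:
  t=0: active resources = [3], total = 3
  t=1: active resources = [3, 6], total = 9
  t=2: active resources = [3, 6], total = 9
  t=3: active resources = [1, 3, 6], total = 10
  t=4: active resources = [1, 3], total = 4
  t=5: active resources = [6, 3], total = 9
  t=6: active resources = [6], total = 6
  t=7: active resources = [6, 2], total = 8
  t=8: active resources = [2], total = 2
  t=9: active resources = [2], total = 2
  t=10: active resources = [2], total = 2
  t=11: active resources = [2], total = 2
  t=12: active resources = [2], total = 2
Peak resource demand = 10

10


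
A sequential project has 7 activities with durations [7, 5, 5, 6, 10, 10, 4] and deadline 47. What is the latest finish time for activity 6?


LF(activity 6) = deadline - sum of successor durations
Successors: activities 7 through 7 with durations [4]
Sum of successor durations = 4
LF = 47 - 4 = 43

43


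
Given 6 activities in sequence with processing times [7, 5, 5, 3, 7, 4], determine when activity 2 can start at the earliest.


Activity 2 starts after activities 1 through 1 complete.
Predecessor durations: [7]
ES = 7 = 7

7


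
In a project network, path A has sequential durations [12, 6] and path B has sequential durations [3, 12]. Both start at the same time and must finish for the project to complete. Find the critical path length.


Path A total = 12 + 6 = 18
Path B total = 3 + 12 = 15
Critical path = longest path = max(18, 15) = 18

18


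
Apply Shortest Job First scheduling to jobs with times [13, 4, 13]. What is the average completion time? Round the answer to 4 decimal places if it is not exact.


SJF order (ascending): [4, 13, 13]
Completion times:
  Job 1: burst=4, C=4
  Job 2: burst=13, C=17
  Job 3: burst=13, C=30
Average completion = 51/3 = 17.0

17.0


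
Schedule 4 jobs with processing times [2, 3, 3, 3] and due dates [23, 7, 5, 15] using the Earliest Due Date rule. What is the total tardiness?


Sort by due date (EDD order): [(3, 5), (3, 7), (3, 15), (2, 23)]
Compute completion times and tardiness:
  Job 1: p=3, d=5, C=3, tardiness=max(0,3-5)=0
  Job 2: p=3, d=7, C=6, tardiness=max(0,6-7)=0
  Job 3: p=3, d=15, C=9, tardiness=max(0,9-15)=0
  Job 4: p=2, d=23, C=11, tardiness=max(0,11-23)=0
Total tardiness = 0

0


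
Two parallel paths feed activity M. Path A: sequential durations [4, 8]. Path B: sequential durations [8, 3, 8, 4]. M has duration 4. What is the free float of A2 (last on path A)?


ES(A2) = sum of predecessors on chain A = 4
EF(A2) = ES + duration = 4 + 8 = 12
Successor of A2 is M. ES(M) = max(sum(A), sum(B)) = max(12, 23) = 23
Free float = ES(successor) - EF(current) = 23 - 12 = 11

11


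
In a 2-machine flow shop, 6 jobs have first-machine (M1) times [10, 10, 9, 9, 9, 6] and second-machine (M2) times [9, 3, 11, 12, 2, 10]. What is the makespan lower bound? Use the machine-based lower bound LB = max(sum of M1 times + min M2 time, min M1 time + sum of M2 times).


LB1 = sum(M1 times) + min(M2 times) = 53 + 2 = 55
LB2 = min(M1 times) + sum(M2 times) = 6 + 47 = 53
Lower bound = max(LB1, LB2) = max(55, 53) = 55

55


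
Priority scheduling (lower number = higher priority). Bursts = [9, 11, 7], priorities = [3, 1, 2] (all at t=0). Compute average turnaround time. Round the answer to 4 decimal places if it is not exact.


Sort by priority (ascending = highest first):
Order: [(1, 11), (2, 7), (3, 9)]
Completion times:
  Priority 1, burst=11, C=11
  Priority 2, burst=7, C=18
  Priority 3, burst=9, C=27
Average turnaround = 56/3 = 18.6667

18.6667


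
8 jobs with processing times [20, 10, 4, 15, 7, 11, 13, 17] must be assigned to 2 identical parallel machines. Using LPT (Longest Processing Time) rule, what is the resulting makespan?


Sort jobs in decreasing order (LPT): [20, 17, 15, 13, 11, 10, 7, 4]
Assign each job to the least loaded machine:
  Machine 1: jobs [20, 13, 10, 7], load = 50
  Machine 2: jobs [17, 15, 11, 4], load = 47
Makespan = max load = 50

50


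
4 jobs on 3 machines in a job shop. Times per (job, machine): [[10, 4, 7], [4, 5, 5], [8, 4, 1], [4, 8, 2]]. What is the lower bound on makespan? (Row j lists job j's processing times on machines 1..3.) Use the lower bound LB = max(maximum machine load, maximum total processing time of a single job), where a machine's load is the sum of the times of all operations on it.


Machine loads:
  Machine 1: 10 + 4 + 8 + 4 = 26
  Machine 2: 4 + 5 + 4 + 8 = 21
  Machine 3: 7 + 5 + 1 + 2 = 15
Max machine load = 26
Job totals:
  Job 1: 21
  Job 2: 14
  Job 3: 13
  Job 4: 14
Max job total = 21
Lower bound = max(26, 21) = 26

26


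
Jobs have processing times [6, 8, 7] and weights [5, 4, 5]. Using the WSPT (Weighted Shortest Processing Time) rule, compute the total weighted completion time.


Compute p/w ratios and sort ascending (WSPT): [(6, 5), (7, 5), (8, 4)]
Compute weighted completion times:
  Job (p=6,w=5): C=6, w*C=5*6=30
  Job (p=7,w=5): C=13, w*C=5*13=65
  Job (p=8,w=4): C=21, w*C=4*21=84
Total weighted completion time = 179

179


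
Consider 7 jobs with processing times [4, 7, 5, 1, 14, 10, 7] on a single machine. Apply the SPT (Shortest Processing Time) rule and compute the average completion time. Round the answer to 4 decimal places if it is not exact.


Sort jobs by processing time (SPT order): [1, 4, 5, 7, 7, 10, 14]
Compute completion times sequentially:
  Job 1: processing = 1, completes at 1
  Job 2: processing = 4, completes at 5
  Job 3: processing = 5, completes at 10
  Job 4: processing = 7, completes at 17
  Job 5: processing = 7, completes at 24
  Job 6: processing = 10, completes at 34
  Job 7: processing = 14, completes at 48
Sum of completion times = 139
Average completion time = 139/7 = 19.8571

19.8571


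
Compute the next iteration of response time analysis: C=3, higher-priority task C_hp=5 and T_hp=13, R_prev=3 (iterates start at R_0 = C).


R_next = C + ceil(R_prev / T_hp) * C_hp
ceil(3 / 13) = ceil(0.2308) = 1
Interference = 1 * 5 = 5
R_next = 3 + 5 = 8

8


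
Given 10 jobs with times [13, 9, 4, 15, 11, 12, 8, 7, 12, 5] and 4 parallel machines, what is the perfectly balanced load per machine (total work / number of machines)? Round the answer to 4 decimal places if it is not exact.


Total processing time = 13 + 9 + 4 + 15 + 11 + 12 + 8 + 7 + 12 + 5 = 96
Number of machines = 4
Ideal balanced load = 96 / 4 = 24.0

24.0


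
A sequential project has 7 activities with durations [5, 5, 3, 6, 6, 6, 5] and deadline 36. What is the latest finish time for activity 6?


LF(activity 6) = deadline - sum of successor durations
Successors: activities 7 through 7 with durations [5]
Sum of successor durations = 5
LF = 36 - 5 = 31

31


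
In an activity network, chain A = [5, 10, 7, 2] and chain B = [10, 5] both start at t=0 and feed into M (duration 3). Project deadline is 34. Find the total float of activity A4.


Forward pass: ES(A4) = sum of predecessors on chain A = 22
EF = ES + duration = 22 + 2 = 24
Backward pass: LF(M) = deadline = 34; LS(M) = 34 - 3 = 31
LF(A4) = LS(M) - sum(successors on chain A) = 31 - 0 = 31
LS = LF - duration = 31 - 2 = 29
Total float = LS - ES = 29 - 22 = 7

7
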